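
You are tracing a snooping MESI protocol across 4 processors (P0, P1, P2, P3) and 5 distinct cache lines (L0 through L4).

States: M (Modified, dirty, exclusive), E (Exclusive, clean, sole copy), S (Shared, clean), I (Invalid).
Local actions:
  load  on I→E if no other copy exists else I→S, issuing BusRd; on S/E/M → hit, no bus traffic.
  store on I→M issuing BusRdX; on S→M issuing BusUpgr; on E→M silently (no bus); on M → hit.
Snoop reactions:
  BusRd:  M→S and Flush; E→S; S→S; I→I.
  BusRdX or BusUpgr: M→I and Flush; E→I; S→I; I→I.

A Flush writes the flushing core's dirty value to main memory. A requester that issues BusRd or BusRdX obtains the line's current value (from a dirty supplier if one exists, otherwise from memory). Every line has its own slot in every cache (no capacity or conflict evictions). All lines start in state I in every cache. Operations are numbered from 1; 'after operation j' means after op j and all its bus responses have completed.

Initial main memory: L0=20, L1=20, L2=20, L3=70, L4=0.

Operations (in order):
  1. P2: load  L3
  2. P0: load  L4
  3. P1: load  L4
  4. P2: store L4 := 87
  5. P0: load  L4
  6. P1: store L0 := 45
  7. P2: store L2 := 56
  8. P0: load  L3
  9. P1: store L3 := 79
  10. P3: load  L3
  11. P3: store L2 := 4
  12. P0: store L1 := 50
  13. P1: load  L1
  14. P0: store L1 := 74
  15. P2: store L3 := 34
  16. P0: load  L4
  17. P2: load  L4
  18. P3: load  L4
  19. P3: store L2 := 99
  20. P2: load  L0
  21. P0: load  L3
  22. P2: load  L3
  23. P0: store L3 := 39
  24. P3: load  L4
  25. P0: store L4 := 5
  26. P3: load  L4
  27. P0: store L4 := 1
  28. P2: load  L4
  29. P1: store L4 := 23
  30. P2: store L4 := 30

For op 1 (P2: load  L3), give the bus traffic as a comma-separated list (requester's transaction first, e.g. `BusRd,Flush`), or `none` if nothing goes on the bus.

bus = BusRd

[1] P2: load  L3 | P0:I, P1:I, P2:E(70), P3:I | bus: BusRd
[2] P0: load  L4 | P0:E(0), P1:I, P2:I, P3:I | bus: BusRd
[3] P1: load  L4 | P0:S(0), P1:S(0), P2:I, P3:I | bus: BusRd
[4] P2: store L4 := 87 | P0:I, P1:I, P2:M(87), P3:I | bus: BusRdX
[5] P0: load  L4 | P0:S(87), P1:I, P2:S(87), P3:I | bus: BusRd,Flush
[6] P1: store L0 := 45 | P0:I, P1:M(45), P2:I, P3:I | bus: BusRdX
[7] P2: store L2 := 56 | P0:I, P1:I, P2:M(56), P3:I | bus: BusRdX
[8] P0: load  L3 | P0:S(70), P1:I, P2:S(70), P3:I | bus: BusRd
[9] P1: store L3 := 79 | P0:I, P1:M(79), P2:I, P3:I | bus: BusRdX
[10] P3: load  L3 | P0:I, P1:S(79), P2:I, P3:S(79) | bus: BusRd,Flush
[11] P3: store L2 := 4 | P0:I, P1:I, P2:I, P3:M(4) | bus: BusRdX,Flush
[12] P0: store L1 := 50 | P0:M(50), P1:I, P2:I, P3:I | bus: BusRdX
[13] P1: load  L1 | P0:S(50), P1:S(50), P2:I, P3:I | bus: BusRd,Flush
[14] P0: store L1 := 74 | P0:M(74), P1:I, P2:I, P3:I | bus: BusUpgr
[15] P2: store L3 := 34 | P0:I, P1:I, P2:M(34), P3:I | bus: BusRdX
[16] P0: load  L4 | P0:S(87), P1:I, P2:S(87), P3:I | bus: none
[17] P2: load  L4 | P0:S(87), P1:I, P2:S(87), P3:I | bus: none
[18] P3: load  L4 | P0:S(87), P1:I, P2:S(87), P3:S(87) | bus: BusRd
[19] P3: store L2 := 99 | P0:I, P1:I, P2:I, P3:M(99) | bus: none
[20] P2: load  L0 | P0:I, P1:S(45), P2:S(45), P3:I | bus: BusRd,Flush
[21] P0: load  L3 | P0:S(34), P1:I, P2:S(34), P3:I | bus: BusRd,Flush
[22] P2: load  L3 | P0:S(34), P1:I, P2:S(34), P3:I | bus: none
[23] P0: store L3 := 39 | P0:M(39), P1:I, P2:I, P3:I | bus: BusUpgr
[24] P3: load  L4 | P0:S(87), P1:I, P2:S(87), P3:S(87) | bus: none
[25] P0: store L4 := 5 | P0:M(5), P1:I, P2:I, P3:I | bus: BusUpgr
[26] P3: load  L4 | P0:S(5), P1:I, P2:I, P3:S(5) | bus: BusRd,Flush
[27] P0: store L4 := 1 | P0:M(1), P1:I, P2:I, P3:I | bus: BusUpgr
[28] P2: load  L4 | P0:S(1), P1:I, P2:S(1), P3:I | bus: BusRd,Flush
[29] P1: store L4 := 23 | P0:I, P1:M(23), P2:I, P3:I | bus: BusRdX
[30] P2: store L4 := 30 | P0:I, P1:I, P2:M(30), P3:I | bus: BusRdX,Flush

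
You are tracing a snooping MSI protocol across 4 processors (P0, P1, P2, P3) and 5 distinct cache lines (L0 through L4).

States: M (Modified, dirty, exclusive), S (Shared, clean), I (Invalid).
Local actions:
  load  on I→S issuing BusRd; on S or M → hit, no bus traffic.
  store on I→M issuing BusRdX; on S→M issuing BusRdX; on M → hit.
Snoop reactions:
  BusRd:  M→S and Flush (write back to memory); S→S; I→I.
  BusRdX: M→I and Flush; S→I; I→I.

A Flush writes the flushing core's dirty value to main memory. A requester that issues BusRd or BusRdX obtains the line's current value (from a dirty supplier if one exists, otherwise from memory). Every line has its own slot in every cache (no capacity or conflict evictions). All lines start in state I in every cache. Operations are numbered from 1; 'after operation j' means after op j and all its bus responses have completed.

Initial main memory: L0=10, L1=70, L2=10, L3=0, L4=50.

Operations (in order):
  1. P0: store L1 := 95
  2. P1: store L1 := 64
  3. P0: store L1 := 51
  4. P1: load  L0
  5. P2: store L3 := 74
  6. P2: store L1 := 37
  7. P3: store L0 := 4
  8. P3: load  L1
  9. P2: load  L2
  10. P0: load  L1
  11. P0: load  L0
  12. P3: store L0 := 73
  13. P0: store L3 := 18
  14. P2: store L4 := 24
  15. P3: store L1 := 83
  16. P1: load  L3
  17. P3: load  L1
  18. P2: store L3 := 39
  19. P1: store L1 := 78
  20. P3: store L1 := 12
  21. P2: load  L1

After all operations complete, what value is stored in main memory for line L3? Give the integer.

1. P0: store L1 := 95  bus=[BusRdX]  L1: P0=M P1=I P2=I P3=I  mem[L1]=70
2. P1: store L1 := 64  bus=[BusRdX,Flush]  L1: P0=I P1=M P2=I P3=I  mem[L1]=95
3. P0: store L1 := 51  bus=[BusRdX,Flush]  L1: P0=M P1=I P2=I P3=I  mem[L1]=64
4. P1: load  L0  bus=[BusRd]  L0: P0=I P1=S P2=I P3=I  mem[L0]=10
5. P2: store L3 := 74  bus=[BusRdX]  L3: P0=I P1=I P2=M P3=I  mem[L3]=0
6. P2: store L1 := 37  bus=[BusRdX,Flush]  L1: P0=I P1=I P2=M P3=I  mem[L1]=51
7. P3: store L0 := 4  bus=[BusRdX]  L0: P0=I P1=I P2=I P3=M  mem[L0]=10
8. P3: load  L1  bus=[BusRd,Flush]  L1: P0=I P1=I P2=S P3=S  mem[L1]=37
9. P2: load  L2  bus=[BusRd]  L2: P0=I P1=I P2=S P3=I  mem[L2]=10
10. P0: load  L1  bus=[BusRd]  L1: P0=S P1=I P2=S P3=S  mem[L1]=37
11. P0: load  L0  bus=[BusRd,Flush]  L0: P0=S P1=I P2=I P3=S  mem[L0]=4
12. P3: store L0 := 73  bus=[BusRdX]  L0: P0=I P1=I P2=I P3=M  mem[L0]=4
13. P0: store L3 := 18  bus=[BusRdX,Flush]  L3: P0=M P1=I P2=I P3=I  mem[L3]=74
14. P2: store L4 := 24  bus=[BusRdX]  L4: P0=I P1=I P2=M P3=I  mem[L4]=50
15. P3: store L1 := 83  bus=[BusRdX]  L1: P0=I P1=I P2=I P3=M  mem[L1]=37
16. P1: load  L3  bus=[BusRd,Flush]  L3: P0=S P1=S P2=I P3=I  mem[L3]=18
17. P3: load  L1  bus=[-]  L1: P0=I P1=I P2=I P3=M  mem[L1]=37
18. P2: store L3 := 39  bus=[BusRdX]  L3: P0=I P1=I P2=M P3=I  mem[L3]=18
19. P1: store L1 := 78  bus=[BusRdX,Flush]  L1: P0=I P1=M P2=I P3=I  mem[L1]=83
20. P3: store L1 := 12  bus=[BusRdX,Flush]  L1: P0=I P1=I P2=I P3=M  mem[L1]=78
21. P2: load  L1  bus=[BusRd,Flush]  L1: P0=I P1=I P2=S P3=S  mem[L1]=12

memory[L3] = 18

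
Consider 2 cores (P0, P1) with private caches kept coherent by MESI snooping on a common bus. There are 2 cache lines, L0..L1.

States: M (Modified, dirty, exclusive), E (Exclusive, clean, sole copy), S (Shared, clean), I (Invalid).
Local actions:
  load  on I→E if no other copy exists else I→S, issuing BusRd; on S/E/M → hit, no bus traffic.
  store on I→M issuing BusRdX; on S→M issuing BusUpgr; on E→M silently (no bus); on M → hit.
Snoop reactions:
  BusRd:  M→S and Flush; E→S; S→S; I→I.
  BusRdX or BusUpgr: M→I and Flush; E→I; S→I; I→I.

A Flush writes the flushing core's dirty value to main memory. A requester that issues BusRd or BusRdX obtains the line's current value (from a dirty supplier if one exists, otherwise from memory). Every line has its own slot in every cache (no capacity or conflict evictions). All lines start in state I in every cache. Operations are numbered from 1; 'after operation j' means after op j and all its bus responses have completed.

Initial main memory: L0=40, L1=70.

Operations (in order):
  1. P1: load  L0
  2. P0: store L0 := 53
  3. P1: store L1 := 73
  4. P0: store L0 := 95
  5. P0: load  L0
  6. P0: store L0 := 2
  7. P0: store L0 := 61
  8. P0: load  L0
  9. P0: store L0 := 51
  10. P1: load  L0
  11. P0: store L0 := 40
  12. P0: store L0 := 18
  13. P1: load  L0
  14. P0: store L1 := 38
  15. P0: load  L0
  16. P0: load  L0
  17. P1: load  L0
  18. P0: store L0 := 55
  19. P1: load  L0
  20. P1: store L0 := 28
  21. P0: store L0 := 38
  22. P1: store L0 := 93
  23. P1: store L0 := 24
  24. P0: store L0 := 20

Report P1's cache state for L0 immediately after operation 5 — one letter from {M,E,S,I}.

state = I

  op1 P1: load  L0 → I/E on L0; bus BusRd; mem=40
  op2 P0: store L0 := 53 → M/I on L0; bus BusRdX; mem=40
  op3 P1: store L1 := 73 → I/M on L1; bus BusRdX; mem=70
  op4 P0: store L0 := 95 → M/I on L0; bus (none); mem=40
  op5 P0: load  L0 → M/I on L0; bus (none); mem=40
  op6 P0: store L0 := 2 → M/I on L0; bus (none); mem=40
  op7 P0: store L0 := 61 → M/I on L0; bus (none); mem=40
  op8 P0: load  L0 → M/I on L0; bus (none); mem=40
  op9 P0: store L0 := 51 → M/I on L0; bus (none); mem=40
  op10 P1: load  L0 → S/S on L0; bus BusRd Flush; mem=51
  op11 P0: store L0 := 40 → M/I on L0; bus BusUpgr; mem=51
  op12 P0: store L0 := 18 → M/I on L0; bus (none); mem=51
  op13 P1: load  L0 → S/S on L0; bus BusRd Flush; mem=18
  op14 P0: store L1 := 38 → M/I on L1; bus BusRdX Flush; mem=73
  op15 P0: load  L0 → S/S on L0; bus (none); mem=18
  op16 P0: load  L0 → S/S on L0; bus (none); mem=18
  op17 P1: load  L0 → S/S on L0; bus (none); mem=18
  op18 P0: store L0 := 55 → M/I on L0; bus BusUpgr; mem=18
  op19 P1: load  L0 → S/S on L0; bus BusRd Flush; mem=55
  op20 P1: store L0 := 28 → I/M on L0; bus BusUpgr; mem=55
  op21 P0: store L0 := 38 → M/I on L0; bus BusRdX Flush; mem=28
  op22 P1: store L0 := 93 → I/M on L0; bus BusRdX Flush; mem=38
  op23 P1: store L0 := 24 → I/M on L0; bus (none); mem=38
  op24 P0: store L0 := 20 → M/I on L0; bus BusRdX Flush; mem=24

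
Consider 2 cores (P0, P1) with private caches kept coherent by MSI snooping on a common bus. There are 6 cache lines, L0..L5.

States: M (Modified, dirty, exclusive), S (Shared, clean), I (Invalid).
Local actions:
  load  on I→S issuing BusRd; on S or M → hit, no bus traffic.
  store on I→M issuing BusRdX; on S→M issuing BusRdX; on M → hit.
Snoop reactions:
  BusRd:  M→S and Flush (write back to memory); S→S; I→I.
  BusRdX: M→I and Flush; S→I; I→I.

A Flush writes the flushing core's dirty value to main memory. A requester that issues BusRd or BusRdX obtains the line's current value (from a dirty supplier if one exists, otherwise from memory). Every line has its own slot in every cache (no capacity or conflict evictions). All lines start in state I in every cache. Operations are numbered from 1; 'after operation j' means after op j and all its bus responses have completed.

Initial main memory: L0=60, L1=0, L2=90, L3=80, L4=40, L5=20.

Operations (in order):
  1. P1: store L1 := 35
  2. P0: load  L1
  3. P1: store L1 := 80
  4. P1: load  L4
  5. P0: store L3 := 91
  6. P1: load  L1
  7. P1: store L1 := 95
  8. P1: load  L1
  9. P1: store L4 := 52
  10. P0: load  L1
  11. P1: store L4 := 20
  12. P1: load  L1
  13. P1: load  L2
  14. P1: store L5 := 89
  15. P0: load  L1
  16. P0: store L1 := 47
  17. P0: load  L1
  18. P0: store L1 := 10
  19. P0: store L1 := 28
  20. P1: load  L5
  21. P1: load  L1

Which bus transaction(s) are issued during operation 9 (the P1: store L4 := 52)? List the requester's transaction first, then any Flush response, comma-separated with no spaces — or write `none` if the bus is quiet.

bus = BusRdX

  op1 P1: store L1 := 35 → I/M on L1; bus BusRdX; mem=0
  op2 P0: load  L1 → S/S on L1; bus BusRd Flush; mem=35
  op3 P1: store L1 := 80 → I/M on L1; bus BusRdX; mem=35
  op4 P1: load  L4 → I/S on L4; bus BusRd; mem=40
  op5 P0: store L3 := 91 → M/I on L3; bus BusRdX; mem=80
  op6 P1: load  L1 → I/M on L1; bus (none); mem=35
  op7 P1: store L1 := 95 → I/M on L1; bus (none); mem=35
  op8 P1: load  L1 → I/M on L1; bus (none); mem=35
  op9 P1: store L4 := 52 → I/M on L4; bus BusRdX; mem=40
  op10 P0: load  L1 → S/S on L1; bus BusRd Flush; mem=95
  op11 P1: store L4 := 20 → I/M on L4; bus (none); mem=40
  op12 P1: load  L1 → S/S on L1; bus (none); mem=95
  op13 P1: load  L2 → I/S on L2; bus BusRd; mem=90
  op14 P1: store L5 := 89 → I/M on L5; bus BusRdX; mem=20
  op15 P0: load  L1 → S/S on L1; bus (none); mem=95
  op16 P0: store L1 := 47 → M/I on L1; bus BusRdX; mem=95
  op17 P0: load  L1 → M/I on L1; bus (none); mem=95
  op18 P0: store L1 := 10 → M/I on L1; bus (none); mem=95
  op19 P0: store L1 := 28 → M/I on L1; bus (none); mem=95
  op20 P1: load  L5 → I/M on L5; bus (none); mem=20
  op21 P1: load  L1 → S/S on L1; bus BusRd Flush; mem=28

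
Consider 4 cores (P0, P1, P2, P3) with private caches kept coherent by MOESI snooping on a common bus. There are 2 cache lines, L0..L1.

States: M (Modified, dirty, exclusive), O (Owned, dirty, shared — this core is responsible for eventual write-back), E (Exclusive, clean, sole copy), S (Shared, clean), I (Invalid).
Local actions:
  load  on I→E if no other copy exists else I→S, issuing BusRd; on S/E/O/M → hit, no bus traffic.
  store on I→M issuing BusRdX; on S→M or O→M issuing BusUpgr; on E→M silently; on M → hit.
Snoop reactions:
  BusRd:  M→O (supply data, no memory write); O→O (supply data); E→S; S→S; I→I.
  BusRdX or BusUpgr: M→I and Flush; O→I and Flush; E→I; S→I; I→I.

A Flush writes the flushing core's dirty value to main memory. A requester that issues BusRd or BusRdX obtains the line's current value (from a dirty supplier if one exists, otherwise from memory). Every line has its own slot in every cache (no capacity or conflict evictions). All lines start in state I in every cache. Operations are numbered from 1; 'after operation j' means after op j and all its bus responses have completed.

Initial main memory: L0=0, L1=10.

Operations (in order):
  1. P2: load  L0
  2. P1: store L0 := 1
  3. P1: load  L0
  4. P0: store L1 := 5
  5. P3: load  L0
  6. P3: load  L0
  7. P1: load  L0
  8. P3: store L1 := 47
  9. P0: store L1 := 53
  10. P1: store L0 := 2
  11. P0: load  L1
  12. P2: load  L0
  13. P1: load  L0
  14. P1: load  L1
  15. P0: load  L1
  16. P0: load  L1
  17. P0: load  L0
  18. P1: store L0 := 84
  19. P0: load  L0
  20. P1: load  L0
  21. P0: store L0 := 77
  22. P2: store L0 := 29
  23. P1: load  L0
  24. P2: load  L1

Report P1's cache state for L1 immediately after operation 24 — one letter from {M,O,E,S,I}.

state = S

1. P2: load  L0  bus=[BusRd]  L0: P0=I P1=I P2=E P3=I  mem[L0]=0
2. P1: store L0 := 1  bus=[BusRdX]  L0: P0=I P1=M P2=I P3=I  mem[L0]=0
3. P1: load  L0  bus=[-]  L0: P0=I P1=M P2=I P3=I  mem[L0]=0
4. P0: store L1 := 5  bus=[BusRdX]  L1: P0=M P1=I P2=I P3=I  mem[L1]=10
5. P3: load  L0  bus=[BusRd]  L0: P0=I P1=O P2=I P3=S  mem[L0]=0
6. P3: load  L0  bus=[-]  L0: P0=I P1=O P2=I P3=S  mem[L0]=0
7. P1: load  L0  bus=[-]  L0: P0=I P1=O P2=I P3=S  mem[L0]=0
8. P3: store L1 := 47  bus=[BusRdX,Flush]  L1: P0=I P1=I P2=I P3=M  mem[L1]=5
9. P0: store L1 := 53  bus=[BusRdX,Flush]  L1: P0=M P1=I P2=I P3=I  mem[L1]=47
10. P1: store L0 := 2  bus=[BusUpgr]  L0: P0=I P1=M P2=I P3=I  mem[L0]=0
11. P0: load  L1  bus=[-]  L1: P0=M P1=I P2=I P3=I  mem[L1]=47
12. P2: load  L0  bus=[BusRd]  L0: P0=I P1=O P2=S P3=I  mem[L0]=0
13. P1: load  L0  bus=[-]  L0: P0=I P1=O P2=S P3=I  mem[L0]=0
14. P1: load  L1  bus=[BusRd]  L1: P0=O P1=S P2=I P3=I  mem[L1]=47
15. P0: load  L1  bus=[-]  L1: P0=O P1=S P2=I P3=I  mem[L1]=47
16. P0: load  L1  bus=[-]  L1: P0=O P1=S P2=I P3=I  mem[L1]=47
17. P0: load  L0  bus=[BusRd]  L0: P0=S P1=O P2=S P3=I  mem[L0]=0
18. P1: store L0 := 84  bus=[BusUpgr]  L0: P0=I P1=M P2=I P3=I  mem[L0]=0
19. P0: load  L0  bus=[BusRd]  L0: P0=S P1=O P2=I P3=I  mem[L0]=0
20. P1: load  L0  bus=[-]  L0: P0=S P1=O P2=I P3=I  mem[L0]=0
21. P0: store L0 := 77  bus=[BusUpgr,Flush]  L0: P0=M P1=I P2=I P3=I  mem[L0]=84
22. P2: store L0 := 29  bus=[BusRdX,Flush]  L0: P0=I P1=I P2=M P3=I  mem[L0]=77
23. P1: load  L0  bus=[BusRd]  L0: P0=I P1=S P2=O P3=I  mem[L0]=77
24. P2: load  L1  bus=[BusRd]  L1: P0=O P1=S P2=S P3=I  mem[L1]=47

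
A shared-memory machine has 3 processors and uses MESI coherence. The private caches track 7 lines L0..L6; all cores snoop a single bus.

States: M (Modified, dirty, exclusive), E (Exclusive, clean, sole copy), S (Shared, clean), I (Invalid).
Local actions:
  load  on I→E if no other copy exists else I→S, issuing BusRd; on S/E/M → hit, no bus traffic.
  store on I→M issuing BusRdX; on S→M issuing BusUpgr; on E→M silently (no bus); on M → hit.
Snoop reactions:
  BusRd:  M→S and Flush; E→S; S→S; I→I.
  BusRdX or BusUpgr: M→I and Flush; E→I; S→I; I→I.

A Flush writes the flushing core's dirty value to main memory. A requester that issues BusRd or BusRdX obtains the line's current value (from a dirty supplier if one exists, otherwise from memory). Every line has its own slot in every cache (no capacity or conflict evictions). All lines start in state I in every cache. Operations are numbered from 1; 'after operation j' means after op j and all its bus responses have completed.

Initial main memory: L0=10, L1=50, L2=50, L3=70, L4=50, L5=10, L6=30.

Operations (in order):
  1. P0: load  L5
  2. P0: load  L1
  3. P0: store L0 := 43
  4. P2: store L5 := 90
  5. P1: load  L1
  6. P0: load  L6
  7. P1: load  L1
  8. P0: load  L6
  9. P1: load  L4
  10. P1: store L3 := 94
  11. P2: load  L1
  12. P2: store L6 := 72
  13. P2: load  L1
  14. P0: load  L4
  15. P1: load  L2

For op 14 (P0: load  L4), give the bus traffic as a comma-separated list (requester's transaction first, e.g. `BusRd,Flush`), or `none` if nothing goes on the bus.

bus = BusRd

step 1: P0: load  L5  ⟶  EII  (L5)  txn=BusRd  M[L5]=10
step 2: P0: load  L1  ⟶  EII  (L1)  txn=BusRd  M[L1]=50
step 3: P0: store L0 := 43  ⟶  MII  (L0)  txn=BusRdX  M[L0]=10
step 4: P2: store L5 := 90  ⟶  IIM  (L5)  txn=BusRdX  M[L5]=10
step 5: P1: load  L1  ⟶  SSI  (L1)  txn=BusRd  M[L1]=50
step 6: P0: load  L6  ⟶  EII  (L6)  txn=BusRd  M[L6]=30
step 7: P1: load  L1  ⟶  SSI  (L1)  txn=∅  M[L1]=50
step 8: P0: load  L6  ⟶  EII  (L6)  txn=∅  M[L6]=30
step 9: P1: load  L4  ⟶  IEI  (L4)  txn=BusRd  M[L4]=50
step 10: P1: store L3 := 94  ⟶  IMI  (L3)  txn=BusRdX  M[L3]=70
step 11: P2: load  L1  ⟶  SSS  (L1)  txn=BusRd  M[L1]=50
step 12: P2: store L6 := 72  ⟶  IIM  (L6)  txn=BusRdX  M[L6]=30
step 13: P2: load  L1  ⟶  SSS  (L1)  txn=∅  M[L1]=50
step 14: P0: load  L4  ⟶  SSI  (L4)  txn=BusRd  M[L4]=50
step 15: P1: load  L2  ⟶  IEI  (L2)  txn=BusRd  M[L2]=50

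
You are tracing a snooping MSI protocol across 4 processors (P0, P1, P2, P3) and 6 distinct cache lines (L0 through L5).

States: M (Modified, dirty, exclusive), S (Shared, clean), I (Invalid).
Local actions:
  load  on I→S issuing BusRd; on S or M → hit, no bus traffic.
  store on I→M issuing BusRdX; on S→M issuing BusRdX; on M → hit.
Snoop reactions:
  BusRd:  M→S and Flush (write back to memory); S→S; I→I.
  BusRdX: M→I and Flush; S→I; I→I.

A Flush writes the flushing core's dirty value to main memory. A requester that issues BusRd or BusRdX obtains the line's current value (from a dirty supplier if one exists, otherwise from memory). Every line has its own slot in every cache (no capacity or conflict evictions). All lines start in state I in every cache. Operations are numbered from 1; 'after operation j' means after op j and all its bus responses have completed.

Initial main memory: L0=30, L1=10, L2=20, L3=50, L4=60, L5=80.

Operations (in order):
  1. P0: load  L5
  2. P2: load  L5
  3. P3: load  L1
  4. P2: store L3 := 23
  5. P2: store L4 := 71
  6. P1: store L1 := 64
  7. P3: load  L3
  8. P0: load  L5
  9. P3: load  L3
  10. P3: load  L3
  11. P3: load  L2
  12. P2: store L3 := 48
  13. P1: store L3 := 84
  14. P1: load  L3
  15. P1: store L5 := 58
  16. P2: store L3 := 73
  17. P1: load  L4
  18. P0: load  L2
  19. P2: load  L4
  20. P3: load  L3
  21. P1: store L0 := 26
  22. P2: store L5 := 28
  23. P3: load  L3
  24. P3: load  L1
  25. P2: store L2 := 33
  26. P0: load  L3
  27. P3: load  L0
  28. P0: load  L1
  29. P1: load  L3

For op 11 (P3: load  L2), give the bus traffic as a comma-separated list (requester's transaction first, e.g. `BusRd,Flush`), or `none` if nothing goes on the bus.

[1] P0: load  L5 | P0:S(80), P1:I, P2:I, P3:I | bus: BusRd
[2] P2: load  L5 | P0:S(80), P1:I, P2:S(80), P3:I | bus: BusRd
[3] P3: load  L1 | P0:I, P1:I, P2:I, P3:S(10) | bus: BusRd
[4] P2: store L3 := 23 | P0:I, P1:I, P2:M(23), P3:I | bus: BusRdX
[5] P2: store L4 := 71 | P0:I, P1:I, P2:M(71), P3:I | bus: BusRdX
[6] P1: store L1 := 64 | P0:I, P1:M(64), P2:I, P3:I | bus: BusRdX
[7] P3: load  L3 | P0:I, P1:I, P2:S(23), P3:S(23) | bus: BusRd,Flush
[8] P0: load  L5 | P0:S(80), P1:I, P2:S(80), P3:I | bus: none
[9] P3: load  L3 | P0:I, P1:I, P2:S(23), P3:S(23) | bus: none
[10] P3: load  L3 | P0:I, P1:I, P2:S(23), P3:S(23) | bus: none
[11] P3: load  L2 | P0:I, P1:I, P2:I, P3:S(20) | bus: BusRd
[12] P2: store L3 := 48 | P0:I, P1:I, P2:M(48), P3:I | bus: BusRdX
[13] P1: store L3 := 84 | P0:I, P1:M(84), P2:I, P3:I | bus: BusRdX,Flush
[14] P1: load  L3 | P0:I, P1:M(84), P2:I, P3:I | bus: none
[15] P1: store L5 := 58 | P0:I, P1:M(58), P2:I, P3:I | bus: BusRdX
[16] P2: store L3 := 73 | P0:I, P1:I, P2:M(73), P3:I | bus: BusRdX,Flush
[17] P1: load  L4 | P0:I, P1:S(71), P2:S(71), P3:I | bus: BusRd,Flush
[18] P0: load  L2 | P0:S(20), P1:I, P2:I, P3:S(20) | bus: BusRd
[19] P2: load  L4 | P0:I, P1:S(71), P2:S(71), P3:I | bus: none
[20] P3: load  L3 | P0:I, P1:I, P2:S(73), P3:S(73) | bus: BusRd,Flush
[21] P1: store L0 := 26 | P0:I, P1:M(26), P2:I, P3:I | bus: BusRdX
[22] P2: store L5 := 28 | P0:I, P1:I, P2:M(28), P3:I | bus: BusRdX,Flush
[23] P3: load  L3 | P0:I, P1:I, P2:S(73), P3:S(73) | bus: none
[24] P3: load  L1 | P0:I, P1:S(64), P2:I, P3:S(64) | bus: BusRd,Flush
[25] P2: store L2 := 33 | P0:I, P1:I, P2:M(33), P3:I | bus: BusRdX
[26] P0: load  L3 | P0:S(73), P1:I, P2:S(73), P3:S(73) | bus: BusRd
[27] P3: load  L0 | P0:I, P1:S(26), P2:I, P3:S(26) | bus: BusRd,Flush
[28] P0: load  L1 | P0:S(64), P1:S(64), P2:I, P3:S(64) | bus: BusRd
[29] P1: load  L3 | P0:S(73), P1:S(73), P2:S(73), P3:S(73) | bus: BusRd

bus = BusRd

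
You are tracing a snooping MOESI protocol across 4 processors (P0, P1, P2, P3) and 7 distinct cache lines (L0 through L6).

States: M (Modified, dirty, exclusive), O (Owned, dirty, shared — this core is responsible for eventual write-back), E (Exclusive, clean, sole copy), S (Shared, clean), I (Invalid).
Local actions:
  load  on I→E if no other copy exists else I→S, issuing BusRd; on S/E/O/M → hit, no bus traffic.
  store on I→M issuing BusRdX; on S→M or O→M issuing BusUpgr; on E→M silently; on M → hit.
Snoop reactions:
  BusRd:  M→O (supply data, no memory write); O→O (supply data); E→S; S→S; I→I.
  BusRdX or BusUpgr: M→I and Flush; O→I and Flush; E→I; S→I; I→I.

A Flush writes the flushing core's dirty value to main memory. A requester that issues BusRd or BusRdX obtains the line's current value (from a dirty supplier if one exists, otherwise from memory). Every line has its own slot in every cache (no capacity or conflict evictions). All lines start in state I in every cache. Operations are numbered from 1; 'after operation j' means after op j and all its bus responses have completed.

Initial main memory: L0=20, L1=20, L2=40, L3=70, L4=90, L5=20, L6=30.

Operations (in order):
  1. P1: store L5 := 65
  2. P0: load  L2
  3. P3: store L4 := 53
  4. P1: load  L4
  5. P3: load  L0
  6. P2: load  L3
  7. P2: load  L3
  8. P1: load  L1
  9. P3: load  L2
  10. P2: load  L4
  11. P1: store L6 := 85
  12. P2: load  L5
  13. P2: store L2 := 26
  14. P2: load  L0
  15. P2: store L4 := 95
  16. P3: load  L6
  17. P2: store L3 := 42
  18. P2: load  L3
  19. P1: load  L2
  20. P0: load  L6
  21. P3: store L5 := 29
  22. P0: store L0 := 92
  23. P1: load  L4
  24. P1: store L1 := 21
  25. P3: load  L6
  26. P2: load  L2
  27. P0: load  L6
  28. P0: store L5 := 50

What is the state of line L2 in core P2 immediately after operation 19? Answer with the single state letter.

state = O

  op1 P1: store L5 := 65 → I/M/I/I on L5; bus BusRdX; mem=20
  op2 P0: load  L2 → E/I/I/I on L2; bus BusRd; mem=40
  op3 P3: store L4 := 53 → I/I/I/M on L4; bus BusRdX; mem=90
  op4 P1: load  L4 → I/S/I/O on L4; bus BusRd; mem=90
  op5 P3: load  L0 → I/I/I/E on L0; bus BusRd; mem=20
  op6 P2: load  L3 → I/I/E/I on L3; bus BusRd; mem=70
  op7 P2: load  L3 → I/I/E/I on L3; bus (none); mem=70
  op8 P1: load  L1 → I/E/I/I on L1; bus BusRd; mem=20
  op9 P3: load  L2 → S/I/I/S on L2; bus BusRd; mem=40
  op10 P2: load  L4 → I/S/S/O on L4; bus BusRd; mem=90
  op11 P1: store L6 := 85 → I/M/I/I on L6; bus BusRdX; mem=30
  op12 P2: load  L5 → I/O/S/I on L5; bus BusRd; mem=20
  op13 P2: store L2 := 26 → I/I/M/I on L2; bus BusRdX; mem=40
  op14 P2: load  L0 → I/I/S/S on L0; bus BusRd; mem=20
  op15 P2: store L4 := 95 → I/I/M/I on L4; bus BusUpgr Flush; mem=53
  op16 P3: load  L6 → I/O/I/S on L6; bus BusRd; mem=30
  op17 P2: store L3 := 42 → I/I/M/I on L3; bus (none); mem=70
  op18 P2: load  L3 → I/I/M/I on L3; bus (none); mem=70
  op19 P1: load  L2 → I/S/O/I on L2; bus BusRd; mem=40
  op20 P0: load  L6 → S/O/I/S on L6; bus BusRd; mem=30
  op21 P3: store L5 := 29 → I/I/I/M on L5; bus BusRdX Flush; mem=65
  op22 P0: store L0 := 92 → M/I/I/I on L0; bus BusRdX; mem=20
  op23 P1: load  L4 → I/S/O/I on L4; bus BusRd; mem=53
  op24 P1: store L1 := 21 → I/M/I/I on L1; bus (none); mem=20
  op25 P3: load  L6 → S/O/I/S on L6; bus (none); mem=30
  op26 P2: load  L2 → I/S/O/I on L2; bus (none); mem=40
  op27 P0: load  L6 → S/O/I/S on L6; bus (none); mem=30
  op28 P0: store L5 := 50 → M/I/I/I on L5; bus BusRdX Flush; mem=29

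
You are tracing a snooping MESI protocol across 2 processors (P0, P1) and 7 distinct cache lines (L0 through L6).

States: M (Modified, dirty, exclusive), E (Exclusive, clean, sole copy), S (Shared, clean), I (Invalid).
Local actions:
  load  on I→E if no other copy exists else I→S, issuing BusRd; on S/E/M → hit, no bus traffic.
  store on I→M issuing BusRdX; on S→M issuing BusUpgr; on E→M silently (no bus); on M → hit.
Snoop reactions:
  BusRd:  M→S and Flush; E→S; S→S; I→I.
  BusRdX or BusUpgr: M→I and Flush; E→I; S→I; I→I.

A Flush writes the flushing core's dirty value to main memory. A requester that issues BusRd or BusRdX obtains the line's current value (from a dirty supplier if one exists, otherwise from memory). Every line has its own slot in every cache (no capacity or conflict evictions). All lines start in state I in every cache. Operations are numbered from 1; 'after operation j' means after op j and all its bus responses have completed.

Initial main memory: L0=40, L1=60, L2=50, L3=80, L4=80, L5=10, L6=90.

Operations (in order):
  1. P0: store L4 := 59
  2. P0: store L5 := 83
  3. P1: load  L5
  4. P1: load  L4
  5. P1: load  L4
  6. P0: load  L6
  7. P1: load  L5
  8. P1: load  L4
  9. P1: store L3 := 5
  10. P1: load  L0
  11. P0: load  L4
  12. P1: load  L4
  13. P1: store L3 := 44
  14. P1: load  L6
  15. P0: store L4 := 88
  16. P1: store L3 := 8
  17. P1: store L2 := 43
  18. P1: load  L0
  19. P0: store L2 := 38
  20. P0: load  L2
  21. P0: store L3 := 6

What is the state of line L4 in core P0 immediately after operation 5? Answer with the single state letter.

1. P0: store L4 := 59  bus=[BusRdX]  L4: P0=M P1=I  mem[L4]=80
2. P0: store L5 := 83  bus=[BusRdX]  L5: P0=M P1=I  mem[L5]=10
3. P1: load  L5  bus=[BusRd,Flush]  L5: P0=S P1=S  mem[L5]=83
4. P1: load  L4  bus=[BusRd,Flush]  L4: P0=S P1=S  mem[L4]=59
5. P1: load  L4  bus=[-]  L4: P0=S P1=S  mem[L4]=59
6. P0: load  L6  bus=[BusRd]  L6: P0=E P1=I  mem[L6]=90
7. P1: load  L5  bus=[-]  L5: P0=S P1=S  mem[L5]=83
8. P1: load  L4  bus=[-]  L4: P0=S P1=S  mem[L4]=59
9. P1: store L3 := 5  bus=[BusRdX]  L3: P0=I P1=M  mem[L3]=80
10. P1: load  L0  bus=[BusRd]  L0: P0=I P1=E  mem[L0]=40
11. P0: load  L4  bus=[-]  L4: P0=S P1=S  mem[L4]=59
12. P1: load  L4  bus=[-]  L4: P0=S P1=S  mem[L4]=59
13. P1: store L3 := 44  bus=[-]  L3: P0=I P1=M  mem[L3]=80
14. P1: load  L6  bus=[BusRd]  L6: P0=S P1=S  mem[L6]=90
15. P0: store L4 := 88  bus=[BusUpgr]  L4: P0=M P1=I  mem[L4]=59
16. P1: store L3 := 8  bus=[-]  L3: P0=I P1=M  mem[L3]=80
17. P1: store L2 := 43  bus=[BusRdX]  L2: P0=I P1=M  mem[L2]=50
18. P1: load  L0  bus=[-]  L0: P0=I P1=E  mem[L0]=40
19. P0: store L2 := 38  bus=[BusRdX,Flush]  L2: P0=M P1=I  mem[L2]=43
20. P0: load  L2  bus=[-]  L2: P0=M P1=I  mem[L2]=43
21. P0: store L3 := 6  bus=[BusRdX,Flush]  L3: P0=M P1=I  mem[L3]=8

state = S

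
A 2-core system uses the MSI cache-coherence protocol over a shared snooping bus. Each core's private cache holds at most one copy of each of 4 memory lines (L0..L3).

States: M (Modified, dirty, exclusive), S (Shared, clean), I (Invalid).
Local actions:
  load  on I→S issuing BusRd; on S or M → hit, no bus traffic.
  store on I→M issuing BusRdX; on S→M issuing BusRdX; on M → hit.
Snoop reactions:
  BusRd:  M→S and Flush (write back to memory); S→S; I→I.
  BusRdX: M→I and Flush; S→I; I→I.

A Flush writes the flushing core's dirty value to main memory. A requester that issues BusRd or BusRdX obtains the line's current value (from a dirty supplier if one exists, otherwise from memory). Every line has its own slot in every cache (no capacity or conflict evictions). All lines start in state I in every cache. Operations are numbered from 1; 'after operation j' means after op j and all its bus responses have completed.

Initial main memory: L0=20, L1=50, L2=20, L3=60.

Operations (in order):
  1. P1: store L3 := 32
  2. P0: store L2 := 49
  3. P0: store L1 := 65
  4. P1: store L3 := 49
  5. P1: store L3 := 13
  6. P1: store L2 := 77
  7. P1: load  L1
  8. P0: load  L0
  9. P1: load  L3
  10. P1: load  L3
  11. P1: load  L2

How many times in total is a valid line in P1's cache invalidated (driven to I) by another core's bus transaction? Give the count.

invalidations = 0

1. P1: store L3 := 32  bus=[BusRdX]  L3: P0=I P1=M  mem[L3]=60
2. P0: store L2 := 49  bus=[BusRdX]  L2: P0=M P1=I  mem[L2]=20
3. P0: store L1 := 65  bus=[BusRdX]  L1: P0=M P1=I  mem[L1]=50
4. P1: store L3 := 49  bus=[-]  L3: P0=I P1=M  mem[L3]=60
5. P1: store L3 := 13  bus=[-]  L3: P0=I P1=M  mem[L3]=60
6. P1: store L2 := 77  bus=[BusRdX,Flush]  L2: P0=I P1=M  mem[L2]=49
7. P1: load  L1  bus=[BusRd,Flush]  L1: P0=S P1=S  mem[L1]=65
8. P0: load  L0  bus=[BusRd]  L0: P0=S P1=I  mem[L0]=20
9. P1: load  L3  bus=[-]  L3: P0=I P1=M  mem[L3]=60
10. P1: load  L3  bus=[-]  L3: P0=I P1=M  mem[L3]=60
11. P1: load  L2  bus=[-]  L2: P0=I P1=M  mem[L2]=49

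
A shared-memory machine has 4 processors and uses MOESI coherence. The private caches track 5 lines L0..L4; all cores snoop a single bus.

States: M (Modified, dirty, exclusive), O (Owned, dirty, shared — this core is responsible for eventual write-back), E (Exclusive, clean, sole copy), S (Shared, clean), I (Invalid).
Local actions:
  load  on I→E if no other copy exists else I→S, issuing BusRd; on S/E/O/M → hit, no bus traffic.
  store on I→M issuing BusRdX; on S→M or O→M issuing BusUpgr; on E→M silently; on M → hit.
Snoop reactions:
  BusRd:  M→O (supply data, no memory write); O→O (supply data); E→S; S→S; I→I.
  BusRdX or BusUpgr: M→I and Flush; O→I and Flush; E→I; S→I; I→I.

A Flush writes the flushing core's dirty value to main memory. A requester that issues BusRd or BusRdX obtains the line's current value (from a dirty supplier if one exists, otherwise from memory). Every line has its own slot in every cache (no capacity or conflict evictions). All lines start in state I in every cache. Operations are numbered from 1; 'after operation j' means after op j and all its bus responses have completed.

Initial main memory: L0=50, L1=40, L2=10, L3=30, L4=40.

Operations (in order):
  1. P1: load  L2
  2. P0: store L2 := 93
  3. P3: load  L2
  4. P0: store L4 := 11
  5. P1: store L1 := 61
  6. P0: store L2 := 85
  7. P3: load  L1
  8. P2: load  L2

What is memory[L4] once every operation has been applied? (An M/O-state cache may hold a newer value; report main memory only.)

memory[L4] = 40

1. P1: load  L2  bus=[BusRd]  L2: P0=I P1=E P2=I P3=I  mem[L2]=10
2. P0: store L2 := 93  bus=[BusRdX]  L2: P0=M P1=I P2=I P3=I  mem[L2]=10
3. P3: load  L2  bus=[BusRd]  L2: P0=O P1=I P2=I P3=S  mem[L2]=10
4. P0: store L4 := 11  bus=[BusRdX]  L4: P0=M P1=I P2=I P3=I  mem[L4]=40
5. P1: store L1 := 61  bus=[BusRdX]  L1: P0=I P1=M P2=I P3=I  mem[L1]=40
6. P0: store L2 := 85  bus=[BusUpgr]  L2: P0=M P1=I P2=I P3=I  mem[L2]=10
7. P3: load  L1  bus=[BusRd]  L1: P0=I P1=O P2=I P3=S  mem[L1]=40
8. P2: load  L2  bus=[BusRd]  L2: P0=O P1=I P2=S P3=I  mem[L2]=10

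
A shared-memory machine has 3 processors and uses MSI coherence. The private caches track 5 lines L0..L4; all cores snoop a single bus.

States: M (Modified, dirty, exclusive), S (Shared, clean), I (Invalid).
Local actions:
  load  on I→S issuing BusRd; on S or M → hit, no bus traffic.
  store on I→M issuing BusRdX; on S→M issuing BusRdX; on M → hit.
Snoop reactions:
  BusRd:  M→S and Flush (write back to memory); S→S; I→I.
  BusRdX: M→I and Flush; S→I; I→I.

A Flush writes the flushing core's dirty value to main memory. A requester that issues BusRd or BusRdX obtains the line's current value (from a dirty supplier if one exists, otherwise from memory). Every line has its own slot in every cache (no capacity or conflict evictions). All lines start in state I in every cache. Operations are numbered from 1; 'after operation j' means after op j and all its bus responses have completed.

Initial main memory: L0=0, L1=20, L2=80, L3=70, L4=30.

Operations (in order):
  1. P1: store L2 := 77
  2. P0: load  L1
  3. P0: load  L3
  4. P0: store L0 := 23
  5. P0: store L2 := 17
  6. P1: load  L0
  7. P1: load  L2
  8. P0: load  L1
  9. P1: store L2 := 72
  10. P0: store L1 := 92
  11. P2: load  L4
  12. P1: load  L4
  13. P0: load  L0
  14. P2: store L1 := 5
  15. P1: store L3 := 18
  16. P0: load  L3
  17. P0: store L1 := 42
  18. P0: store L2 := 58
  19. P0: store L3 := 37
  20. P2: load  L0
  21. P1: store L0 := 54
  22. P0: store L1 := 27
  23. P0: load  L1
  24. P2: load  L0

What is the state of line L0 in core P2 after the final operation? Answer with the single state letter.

state = S

step 1: P1: store L2 := 77  ⟶  IMI  (L2)  txn=BusRdX  M[L2]=80
step 2: P0: load  L1  ⟶  SII  (L1)  txn=BusRd  M[L1]=20
step 3: P0: load  L3  ⟶  SII  (L3)  txn=BusRd  M[L3]=70
step 4: P0: store L0 := 23  ⟶  MII  (L0)  txn=BusRdX  M[L0]=0
step 5: P0: store L2 := 17  ⟶  MII  (L2)  txn=BusRdX+Flush  M[L2]=77
step 6: P1: load  L0  ⟶  SSI  (L0)  txn=BusRd+Flush  M[L0]=23
step 7: P1: load  L2  ⟶  SSI  (L2)  txn=BusRd+Flush  M[L2]=17
step 8: P0: load  L1  ⟶  SII  (L1)  txn=∅  M[L1]=20
step 9: P1: store L2 := 72  ⟶  IMI  (L2)  txn=BusRdX  M[L2]=17
step 10: P0: store L1 := 92  ⟶  MII  (L1)  txn=BusRdX  M[L1]=20
step 11: P2: load  L4  ⟶  IIS  (L4)  txn=BusRd  M[L4]=30
step 12: P1: load  L4  ⟶  ISS  (L4)  txn=BusRd  M[L4]=30
step 13: P0: load  L0  ⟶  SSI  (L0)  txn=∅  M[L0]=23
step 14: P2: store L1 := 5  ⟶  IIM  (L1)  txn=BusRdX+Flush  M[L1]=92
step 15: P1: store L3 := 18  ⟶  IMI  (L3)  txn=BusRdX  M[L3]=70
step 16: P0: load  L3  ⟶  SSI  (L3)  txn=BusRd+Flush  M[L3]=18
step 17: P0: store L1 := 42  ⟶  MII  (L1)  txn=BusRdX+Flush  M[L1]=5
step 18: P0: store L2 := 58  ⟶  MII  (L2)  txn=BusRdX+Flush  M[L2]=72
step 19: P0: store L3 := 37  ⟶  MII  (L3)  txn=BusRdX  M[L3]=18
step 20: P2: load  L0  ⟶  SSS  (L0)  txn=BusRd  M[L0]=23
step 21: P1: store L0 := 54  ⟶  IMI  (L0)  txn=BusRdX  M[L0]=23
step 22: P0: store L1 := 27  ⟶  MII  (L1)  txn=∅  M[L1]=5
step 23: P0: load  L1  ⟶  MII  (L1)  txn=∅  M[L1]=5
step 24: P2: load  L0  ⟶  ISS  (L0)  txn=BusRd+Flush  M[L0]=54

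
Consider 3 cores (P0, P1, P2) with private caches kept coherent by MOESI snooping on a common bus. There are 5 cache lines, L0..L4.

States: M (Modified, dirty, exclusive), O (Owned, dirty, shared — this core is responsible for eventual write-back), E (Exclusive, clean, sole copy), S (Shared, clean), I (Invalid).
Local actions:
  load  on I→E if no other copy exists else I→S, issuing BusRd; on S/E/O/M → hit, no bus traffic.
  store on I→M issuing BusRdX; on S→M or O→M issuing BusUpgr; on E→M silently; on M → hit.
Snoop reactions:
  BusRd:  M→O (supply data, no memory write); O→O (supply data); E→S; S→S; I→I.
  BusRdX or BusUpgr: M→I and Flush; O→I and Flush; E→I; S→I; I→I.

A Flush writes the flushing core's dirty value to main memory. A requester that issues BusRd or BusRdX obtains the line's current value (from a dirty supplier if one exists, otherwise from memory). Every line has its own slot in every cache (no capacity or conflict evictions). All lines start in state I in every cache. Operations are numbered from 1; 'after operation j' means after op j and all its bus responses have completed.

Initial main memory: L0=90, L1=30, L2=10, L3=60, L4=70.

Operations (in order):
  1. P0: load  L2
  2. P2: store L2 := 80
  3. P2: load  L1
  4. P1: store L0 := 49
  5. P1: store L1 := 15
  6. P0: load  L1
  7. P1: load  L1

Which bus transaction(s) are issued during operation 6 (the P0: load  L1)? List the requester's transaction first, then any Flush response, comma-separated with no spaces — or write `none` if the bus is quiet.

1. P0: load  L2  bus=[BusRd]  L2: P0=E P1=I P2=I  mem[L2]=10
2. P2: store L2 := 80  bus=[BusRdX]  L2: P0=I P1=I P2=M  mem[L2]=10
3. P2: load  L1  bus=[BusRd]  L1: P0=I P1=I P2=E  mem[L1]=30
4. P1: store L0 := 49  bus=[BusRdX]  L0: P0=I P1=M P2=I  mem[L0]=90
5. P1: store L1 := 15  bus=[BusRdX]  L1: P0=I P1=M P2=I  mem[L1]=30
6. P0: load  L1  bus=[BusRd]  L1: P0=S P1=O P2=I  mem[L1]=30
7. P1: load  L1  bus=[-]  L1: P0=S P1=O P2=I  mem[L1]=30

bus = BusRd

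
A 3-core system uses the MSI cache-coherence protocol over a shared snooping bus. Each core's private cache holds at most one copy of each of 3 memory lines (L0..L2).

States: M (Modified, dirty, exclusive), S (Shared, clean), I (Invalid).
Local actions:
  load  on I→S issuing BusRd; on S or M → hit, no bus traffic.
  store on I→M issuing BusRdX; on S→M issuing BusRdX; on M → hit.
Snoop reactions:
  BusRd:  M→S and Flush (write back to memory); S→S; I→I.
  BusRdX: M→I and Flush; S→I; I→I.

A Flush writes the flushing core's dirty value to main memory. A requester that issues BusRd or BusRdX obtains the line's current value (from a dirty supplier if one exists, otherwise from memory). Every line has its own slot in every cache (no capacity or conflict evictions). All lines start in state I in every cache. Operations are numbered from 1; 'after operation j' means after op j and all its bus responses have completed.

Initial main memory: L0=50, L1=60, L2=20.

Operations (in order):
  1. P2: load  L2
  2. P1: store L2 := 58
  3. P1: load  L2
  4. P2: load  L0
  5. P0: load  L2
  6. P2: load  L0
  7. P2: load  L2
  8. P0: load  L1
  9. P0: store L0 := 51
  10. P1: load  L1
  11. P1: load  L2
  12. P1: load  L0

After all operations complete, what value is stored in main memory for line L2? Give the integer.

[1] P2: load  L2 | P0:I, P1:I, P2:S(20) | bus: BusRd
[2] P1: store L2 := 58 | P0:I, P1:M(58), P2:I | bus: BusRdX
[3] P1: load  L2 | P0:I, P1:M(58), P2:I | bus: none
[4] P2: load  L0 | P0:I, P1:I, P2:S(50) | bus: BusRd
[5] P0: load  L2 | P0:S(58), P1:S(58), P2:I | bus: BusRd,Flush
[6] P2: load  L0 | P0:I, P1:I, P2:S(50) | bus: none
[7] P2: load  L2 | P0:S(58), P1:S(58), P2:S(58) | bus: BusRd
[8] P0: load  L1 | P0:S(60), P1:I, P2:I | bus: BusRd
[9] P0: store L0 := 51 | P0:M(51), P1:I, P2:I | bus: BusRdX
[10] P1: load  L1 | P0:S(60), P1:S(60), P2:I | bus: BusRd
[11] P1: load  L2 | P0:S(58), P1:S(58), P2:S(58) | bus: none
[12] P1: load  L0 | P0:S(51), P1:S(51), P2:I | bus: BusRd,Flush

memory[L2] = 58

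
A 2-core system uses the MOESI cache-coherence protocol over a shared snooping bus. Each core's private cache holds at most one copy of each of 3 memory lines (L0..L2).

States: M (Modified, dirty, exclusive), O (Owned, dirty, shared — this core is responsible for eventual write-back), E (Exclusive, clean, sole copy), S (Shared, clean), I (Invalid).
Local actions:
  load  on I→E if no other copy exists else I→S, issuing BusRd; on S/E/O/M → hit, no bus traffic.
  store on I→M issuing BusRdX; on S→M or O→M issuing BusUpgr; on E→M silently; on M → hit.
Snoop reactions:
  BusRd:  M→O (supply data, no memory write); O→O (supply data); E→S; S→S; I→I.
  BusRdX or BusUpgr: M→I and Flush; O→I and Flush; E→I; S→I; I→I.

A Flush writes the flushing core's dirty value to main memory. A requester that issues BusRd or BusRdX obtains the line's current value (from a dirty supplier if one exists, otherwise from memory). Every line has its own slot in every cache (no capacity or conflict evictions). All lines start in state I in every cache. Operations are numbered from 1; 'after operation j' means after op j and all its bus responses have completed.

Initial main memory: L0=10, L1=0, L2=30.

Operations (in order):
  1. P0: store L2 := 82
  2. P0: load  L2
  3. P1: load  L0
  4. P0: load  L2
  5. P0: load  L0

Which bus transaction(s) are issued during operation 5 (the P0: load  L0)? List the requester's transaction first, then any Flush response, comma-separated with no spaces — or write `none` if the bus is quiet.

step 1: P0: store L2 := 82  ⟶  MI  (L2)  txn=BusRdX  M[L2]=30
step 2: P0: load  L2  ⟶  MI  (L2)  txn=∅  M[L2]=30
step 3: P1: load  L0  ⟶  IE  (L0)  txn=BusRd  M[L0]=10
step 4: P0: load  L2  ⟶  MI  (L2)  txn=∅  M[L2]=30
step 5: P0: load  L0  ⟶  SS  (L0)  txn=BusRd  M[L0]=10

bus = BusRd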